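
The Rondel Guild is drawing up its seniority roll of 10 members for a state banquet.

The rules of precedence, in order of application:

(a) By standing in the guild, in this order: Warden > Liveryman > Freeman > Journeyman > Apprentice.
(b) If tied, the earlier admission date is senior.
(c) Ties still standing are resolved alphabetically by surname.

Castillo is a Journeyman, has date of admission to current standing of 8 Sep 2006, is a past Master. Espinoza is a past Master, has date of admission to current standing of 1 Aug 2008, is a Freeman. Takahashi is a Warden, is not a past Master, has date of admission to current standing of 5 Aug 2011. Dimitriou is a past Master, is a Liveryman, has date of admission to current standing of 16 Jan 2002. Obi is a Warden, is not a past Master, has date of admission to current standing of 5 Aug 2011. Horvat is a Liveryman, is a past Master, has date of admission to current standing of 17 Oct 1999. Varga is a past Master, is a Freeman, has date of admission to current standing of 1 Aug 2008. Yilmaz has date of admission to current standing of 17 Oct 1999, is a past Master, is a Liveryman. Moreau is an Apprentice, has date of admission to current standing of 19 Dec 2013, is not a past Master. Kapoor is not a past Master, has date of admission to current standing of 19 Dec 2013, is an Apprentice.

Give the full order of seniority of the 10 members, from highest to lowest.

Obi, Takahashi, Horvat, Yilmaz, Dimitriou, Espinoza, Varga, Castillo, Kapoor, Moreau

By standing in the guild: Obi and Takahashi (Warden); then Horvat, Yilmaz and Dimitriou (Liveryman); then Espinoza and Varga (Freeman); then Castillo (Journeyman); then Kapoor and Moreau (Apprentice).
Obi and Takahashi both have date of admission to current standing 5 Aug 2011, so the next rule applies.
Among Obi and Takahashi, alphabetically by surname: Obi before Takahashi.
Among Horvat, Yilmaz and Dimitriou, by date of admission to current standing (earlier first): Horvat and Yilmaz (17 Oct 1999) before Dimitriou (16 Jan 2002).
Among Horvat and Yilmaz, alphabetically by surname: Horvat before Yilmaz.
Espinoza and Varga both have date of admission to current standing 1 Aug 2008, so the next rule applies.
Among Espinoza and Varga, alphabetically by surname: Espinoza before Varga.
Kapoor and Moreau both have date of admission to current standing 19 Dec 2013, so the next rule applies.
Among Kapoor and Moreau, alphabetically by surname: Kapoor before Moreau.
Full order: Obi, Takahashi, Horvat, Yilmaz, Dimitriou, Espinoza, Varga, Castillo, Kapoor, Moreau.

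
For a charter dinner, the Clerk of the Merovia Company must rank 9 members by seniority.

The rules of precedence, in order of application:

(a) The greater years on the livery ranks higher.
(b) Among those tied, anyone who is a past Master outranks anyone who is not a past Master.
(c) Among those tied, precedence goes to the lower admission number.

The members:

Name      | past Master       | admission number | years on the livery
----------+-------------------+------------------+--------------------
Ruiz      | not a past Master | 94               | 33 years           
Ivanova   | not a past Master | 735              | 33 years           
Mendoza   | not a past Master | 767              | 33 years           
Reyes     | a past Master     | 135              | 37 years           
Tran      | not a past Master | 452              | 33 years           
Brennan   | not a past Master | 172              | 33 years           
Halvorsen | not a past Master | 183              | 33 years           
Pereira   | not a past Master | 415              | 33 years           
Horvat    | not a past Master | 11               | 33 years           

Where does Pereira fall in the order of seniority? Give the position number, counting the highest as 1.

6

By years on the livery (higher first): Reyes (37 years); then Horvat, Ruiz, Brennan, Halvorsen, Pereira, Tran, Ivanova and Mendoza (each 33 years).
Horvat, Ruiz, Brennan, Halvorsen, Pereira, Tran, Ivanova and Mendoza are each not a past Master, so the next rule applies.
Among Horvat, Ruiz, Brennan, Halvorsen, Pereira, Tran, Ivanova and Mendoza, by admission number (lower first): Horvat (11) before Ruiz (94) before Brennan (172) before Halvorsen (183) before Pereira (415) before Tran (452) before Ivanova (735) before Mendoza (767).
Order: Reyes, Horvat, Ruiz, Brennan, Halvorsen, Pereira, Tran, Ivanova, Mendoza. So position 6.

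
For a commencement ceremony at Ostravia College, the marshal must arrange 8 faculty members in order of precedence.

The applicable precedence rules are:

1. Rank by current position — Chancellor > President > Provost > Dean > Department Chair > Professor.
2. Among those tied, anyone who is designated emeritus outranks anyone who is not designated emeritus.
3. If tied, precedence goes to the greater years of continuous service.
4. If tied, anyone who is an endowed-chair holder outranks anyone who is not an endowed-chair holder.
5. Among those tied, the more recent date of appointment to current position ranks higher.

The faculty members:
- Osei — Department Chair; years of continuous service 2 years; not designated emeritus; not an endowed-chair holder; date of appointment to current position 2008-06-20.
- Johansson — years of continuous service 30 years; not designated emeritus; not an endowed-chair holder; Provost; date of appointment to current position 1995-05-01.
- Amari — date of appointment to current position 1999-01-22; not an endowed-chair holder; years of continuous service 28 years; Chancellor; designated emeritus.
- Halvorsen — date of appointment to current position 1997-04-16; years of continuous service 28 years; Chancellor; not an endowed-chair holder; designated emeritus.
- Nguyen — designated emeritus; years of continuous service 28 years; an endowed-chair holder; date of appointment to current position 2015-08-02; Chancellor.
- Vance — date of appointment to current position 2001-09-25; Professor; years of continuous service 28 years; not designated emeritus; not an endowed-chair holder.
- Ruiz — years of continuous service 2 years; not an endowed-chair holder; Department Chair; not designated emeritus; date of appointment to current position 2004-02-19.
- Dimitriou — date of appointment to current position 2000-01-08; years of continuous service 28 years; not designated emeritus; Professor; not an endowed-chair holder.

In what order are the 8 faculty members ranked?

By current position: Nguyen, Amari and Halvorsen (Chancellor); then Johansson (Provost); then Osei and Ruiz (Department Chair); then Vance and Dimitriou (Professor).
Nguyen, Amari and Halvorsen are each designated emeritus, so the next rule applies.
Nguyen, Amari and Halvorsen all have years of continuous service 28 years, so the next rule applies.
Among Nguyen, Amari and Halvorsen, an endowed-chair holder before not an endowed-chair holder: Nguyen (an endowed-chair holder) before Amari and Halvorsen (not an endowed-chair holder).
Among Amari and Halvorsen, by date of appointment to current position (later first): Amari (1999-01-22) before Halvorsen (1997-04-16).
Osei and Ruiz are each not designated emeritus, so the next rule applies.
Osei and Ruiz both have years of continuous service 2 years, so the next rule applies.
Osei and Ruiz are each not an endowed-chair holder, so the next rule applies.
Among Osei and Ruiz, by date of appointment to current position (later first): Osei (2008-06-20) before Ruiz (2004-02-19).
Vance and Dimitriou are each not designated emeritus, so the next rule applies.
Vance and Dimitriou both have years of continuous service 28 years, so the next rule applies.
Vance and Dimitriou are each not an endowed-chair holder, so the next rule applies.
Among Vance and Dimitriou, by date of appointment to current position (later first): Vance (2001-09-25) before Dimitriou (2000-01-08).
Full order: Nguyen, Amari, Halvorsen, Johansson, Osei, Ruiz, Vance, Dimitriou.

Nguyen, Amari, Halvorsen, Johansson, Osei, Ruiz, Vance, Dimitriou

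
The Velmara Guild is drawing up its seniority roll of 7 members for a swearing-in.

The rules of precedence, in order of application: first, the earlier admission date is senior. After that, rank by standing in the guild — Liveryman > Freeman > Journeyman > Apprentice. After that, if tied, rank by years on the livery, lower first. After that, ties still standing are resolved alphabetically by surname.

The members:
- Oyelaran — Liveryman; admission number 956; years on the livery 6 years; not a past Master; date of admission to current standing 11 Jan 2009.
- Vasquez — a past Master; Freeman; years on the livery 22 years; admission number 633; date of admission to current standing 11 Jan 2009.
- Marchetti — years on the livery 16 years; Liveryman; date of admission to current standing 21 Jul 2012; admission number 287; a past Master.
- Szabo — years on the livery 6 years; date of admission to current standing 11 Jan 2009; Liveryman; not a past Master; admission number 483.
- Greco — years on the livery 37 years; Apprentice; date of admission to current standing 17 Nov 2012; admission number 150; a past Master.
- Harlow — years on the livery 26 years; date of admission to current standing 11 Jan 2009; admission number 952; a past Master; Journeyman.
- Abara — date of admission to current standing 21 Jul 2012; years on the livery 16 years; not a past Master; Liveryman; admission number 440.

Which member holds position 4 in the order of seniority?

Harlow

By date of admission to current standing (earlier first): Oyelaran, Szabo, Vasquez and Harlow (each 11 Jan 2009); then Abara and Marchetti (both 21 Jul 2012); then Greco (17 Nov 2012).
Among Oyelaran, Szabo, Vasquez and Harlow, by standing in the guild: Oyelaran and Szabo (Liveryman) before Vasquez (Freeman) before Harlow (Journeyman).
Oyelaran and Szabo both have years on the livery 6 years, so the next rule applies.
Among Oyelaran and Szabo, alphabetically by surname: Oyelaran before Szabo.
Abara and Marchetti are each Liveryman, so the next rule applies.
Abara and Marchetti both have years on the livery 16 years, so the next rule applies.
Among Abara and Marchetti, alphabetically by surname: Abara before Marchetti.
Order: Oyelaran, Szabo, Vasquez, Harlow, Abara, Marchetti, Greco.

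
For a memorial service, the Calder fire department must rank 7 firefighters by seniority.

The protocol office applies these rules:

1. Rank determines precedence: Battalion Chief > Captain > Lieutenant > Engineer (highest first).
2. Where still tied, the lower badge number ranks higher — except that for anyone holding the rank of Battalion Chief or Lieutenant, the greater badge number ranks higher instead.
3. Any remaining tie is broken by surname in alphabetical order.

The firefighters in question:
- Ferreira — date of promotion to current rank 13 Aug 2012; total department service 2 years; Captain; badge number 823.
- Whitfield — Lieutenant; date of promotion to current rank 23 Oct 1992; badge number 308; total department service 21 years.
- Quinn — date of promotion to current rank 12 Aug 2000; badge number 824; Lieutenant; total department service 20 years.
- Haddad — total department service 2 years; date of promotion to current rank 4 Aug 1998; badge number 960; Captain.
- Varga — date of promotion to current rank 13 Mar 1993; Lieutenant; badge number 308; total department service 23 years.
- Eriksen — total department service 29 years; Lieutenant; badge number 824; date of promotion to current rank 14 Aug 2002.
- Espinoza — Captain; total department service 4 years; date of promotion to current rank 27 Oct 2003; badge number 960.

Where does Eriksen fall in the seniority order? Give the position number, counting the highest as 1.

4

By rank: Ferreira, Espinoza and Haddad (Captain); then Eriksen, Quinn, Varga and Whitfield (Lieutenant).
Among Ferreira, Espinoza and Haddad, by badge number (lower first): Ferreira (823) before Espinoza and Haddad (960).
Among Espinoza and Haddad, alphabetically by surname: Espinoza before Haddad.
Among Eriksen, Quinn, Varga and Whitfield, by badge number (higher first) (reversed rule for this group): Eriksen and Quinn (824) before Varga and Whitfield (308).
Among Eriksen and Quinn, alphabetically by surname: Eriksen before Quinn.
Among Varga and Whitfield, alphabetically by surname: Varga before Whitfield.
Order: Ferreira, Espinoza, Haddad, Eriksen, Quinn, Varga, Whitfield. So position 4.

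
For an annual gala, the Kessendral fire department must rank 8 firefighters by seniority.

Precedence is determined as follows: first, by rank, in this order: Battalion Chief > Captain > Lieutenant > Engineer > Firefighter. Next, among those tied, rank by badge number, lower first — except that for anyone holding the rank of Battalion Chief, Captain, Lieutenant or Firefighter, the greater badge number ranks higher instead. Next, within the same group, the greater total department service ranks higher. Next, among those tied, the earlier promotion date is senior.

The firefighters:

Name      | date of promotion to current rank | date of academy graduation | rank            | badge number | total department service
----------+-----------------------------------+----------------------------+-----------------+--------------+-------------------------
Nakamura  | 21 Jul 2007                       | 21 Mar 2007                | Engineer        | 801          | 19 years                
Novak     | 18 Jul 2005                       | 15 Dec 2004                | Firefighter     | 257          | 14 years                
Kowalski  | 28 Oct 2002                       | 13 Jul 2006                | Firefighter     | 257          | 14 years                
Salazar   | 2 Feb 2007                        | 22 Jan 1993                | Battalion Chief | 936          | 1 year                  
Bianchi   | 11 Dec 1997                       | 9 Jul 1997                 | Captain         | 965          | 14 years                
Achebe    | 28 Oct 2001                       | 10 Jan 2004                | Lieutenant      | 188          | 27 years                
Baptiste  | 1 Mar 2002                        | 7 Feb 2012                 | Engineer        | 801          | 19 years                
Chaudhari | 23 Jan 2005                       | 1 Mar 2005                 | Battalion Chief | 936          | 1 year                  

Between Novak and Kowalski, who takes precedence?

Kowalski

By rank: Chaudhari and Salazar (Battalion Chief); then Bianchi (Captain); then Achebe (Lieutenant); then Baptiste and Nakamura (Engineer); then Kowalski and Novak (Firefighter).
Chaudhari and Salazar both have badge number 936, so the next rule applies.
Chaudhari and Salazar both have total department service 1 year, so the next rule applies.
Among Chaudhari and Salazar, by date of promotion to current rank (earlier first): Chaudhari (23 Jan 2005) before Salazar (2 Feb 2007).
Baptiste and Nakamura both have badge number 801, so the next rule applies.
Baptiste and Nakamura both have total department service 19 years, so the next rule applies.
Among Baptiste and Nakamura, by date of promotion to current rank (earlier first): Baptiste (1 Mar 2002) before Nakamura (21 Jul 2007).
Kowalski and Novak both have badge number 257, so the next rule applies.
Kowalski and Novak both have total department service 14 years, so the next rule applies.
Among Kowalski and Novak, by date of promotion to current rank (earlier first): Kowalski (28 Oct 2002) before Novak (18 Jul 2005).
So Kowalski takes precedence.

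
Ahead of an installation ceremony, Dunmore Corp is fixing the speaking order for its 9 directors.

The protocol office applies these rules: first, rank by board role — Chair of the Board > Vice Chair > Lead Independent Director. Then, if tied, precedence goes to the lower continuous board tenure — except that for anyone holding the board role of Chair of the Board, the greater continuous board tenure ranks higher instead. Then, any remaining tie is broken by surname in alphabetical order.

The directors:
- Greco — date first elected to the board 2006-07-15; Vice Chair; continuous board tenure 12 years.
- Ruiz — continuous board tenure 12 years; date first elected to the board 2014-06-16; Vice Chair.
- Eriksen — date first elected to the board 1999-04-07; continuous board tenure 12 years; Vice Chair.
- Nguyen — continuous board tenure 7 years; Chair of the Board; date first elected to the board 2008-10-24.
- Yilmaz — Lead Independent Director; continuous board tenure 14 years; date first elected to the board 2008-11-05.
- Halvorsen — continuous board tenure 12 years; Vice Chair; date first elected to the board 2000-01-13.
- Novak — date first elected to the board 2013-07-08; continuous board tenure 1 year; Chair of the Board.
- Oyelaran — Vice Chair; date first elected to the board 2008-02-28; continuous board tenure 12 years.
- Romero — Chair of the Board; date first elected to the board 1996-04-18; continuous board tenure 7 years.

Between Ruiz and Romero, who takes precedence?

Romero

By board role: Nguyen, Romero and Novak (Chair of the Board); then Eriksen, Greco, Halvorsen, Oyelaran and Ruiz (Vice Chair); then Yilmaz (Lead Independent Director).
Among Nguyen, Romero and Novak, by continuous board tenure (higher first) (reversed rule for this group): Nguyen and Romero (7 years) before Novak (1 year).
Among Nguyen and Romero, alphabetically by surname: Nguyen before Romero.
Eriksen, Greco, Halvorsen, Oyelaran and Ruiz all have continuous board tenure 12 years, so the next rule applies.
Among Eriksen, Greco, Halvorsen, Oyelaran and Ruiz, alphabetically by surname: Eriksen before Greco before Halvorsen before Oyelaran before Ruiz.
So Romero takes precedence.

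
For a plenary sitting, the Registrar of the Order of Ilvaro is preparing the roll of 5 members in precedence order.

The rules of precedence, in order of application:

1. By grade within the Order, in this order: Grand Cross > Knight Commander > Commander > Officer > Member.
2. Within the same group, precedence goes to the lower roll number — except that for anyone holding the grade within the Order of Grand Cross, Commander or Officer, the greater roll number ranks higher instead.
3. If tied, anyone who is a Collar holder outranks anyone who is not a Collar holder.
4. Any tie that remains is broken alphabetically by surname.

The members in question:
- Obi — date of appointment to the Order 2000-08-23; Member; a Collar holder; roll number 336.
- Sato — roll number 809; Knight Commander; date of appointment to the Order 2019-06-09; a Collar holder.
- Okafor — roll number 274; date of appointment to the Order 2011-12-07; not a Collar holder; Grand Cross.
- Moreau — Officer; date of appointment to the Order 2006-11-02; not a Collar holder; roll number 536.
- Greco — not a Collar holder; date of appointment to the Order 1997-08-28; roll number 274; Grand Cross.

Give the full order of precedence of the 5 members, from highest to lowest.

By grade within the Order: Greco and Okafor (Grand Cross); then Sato (Knight Commander); then Moreau (Officer); then Obi (Member).
Greco and Okafor both have roll number 274, so the next rule applies.
Greco and Okafor are each not a Collar holder, so the next rule applies.
Among Greco and Okafor, alphabetically by surname: Greco before Okafor.
Full order: Greco, Okafor, Sato, Moreau, Obi.

Greco, Okafor, Sato, Moreau, Obi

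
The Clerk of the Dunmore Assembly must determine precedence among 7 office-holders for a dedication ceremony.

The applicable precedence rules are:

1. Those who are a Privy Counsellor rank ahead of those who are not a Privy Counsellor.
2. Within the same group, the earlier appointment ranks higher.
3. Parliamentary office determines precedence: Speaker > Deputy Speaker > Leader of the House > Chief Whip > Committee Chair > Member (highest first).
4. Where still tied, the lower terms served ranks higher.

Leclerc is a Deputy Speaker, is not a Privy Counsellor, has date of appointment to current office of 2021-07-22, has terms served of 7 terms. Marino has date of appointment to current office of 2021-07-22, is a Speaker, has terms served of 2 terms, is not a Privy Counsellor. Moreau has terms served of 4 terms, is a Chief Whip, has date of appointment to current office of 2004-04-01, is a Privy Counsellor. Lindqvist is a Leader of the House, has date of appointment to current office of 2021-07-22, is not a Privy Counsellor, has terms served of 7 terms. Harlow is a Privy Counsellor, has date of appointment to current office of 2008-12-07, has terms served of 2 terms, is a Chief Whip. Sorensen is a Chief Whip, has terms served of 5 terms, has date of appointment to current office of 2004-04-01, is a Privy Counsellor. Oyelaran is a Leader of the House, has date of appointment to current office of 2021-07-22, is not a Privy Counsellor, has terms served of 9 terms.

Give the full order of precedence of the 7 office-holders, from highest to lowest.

By the first rule: Moreau, Sorensen and Harlow (each a Privy Counsellor); then Marino, Leclerc, Lindqvist and Oyelaran (each not a Privy Counsellor).
Among Moreau, Sorensen and Harlow, by date of appointment to current office (earlier first): Moreau and Sorensen (2004-04-01) before Harlow (2008-12-07).
Moreau and Sorensen are each Chief Whip, so the next rule applies.
Among Moreau and Sorensen, by terms served (lower first): Moreau (4 terms) before Sorensen (5 terms).
Marino, Leclerc, Lindqvist and Oyelaran all have date of appointment to current office 2021-07-22, so the next rule applies.
Among Marino, Leclerc, Lindqvist and Oyelaran, by parliamentary office: Marino (Speaker) before Leclerc (Deputy Speaker) before Lindqvist and Oyelaran (Leader of the House).
Among Lindqvist and Oyelaran, by terms served (lower first): Lindqvist (7 terms) before Oyelaran (9 terms).
Full order: Moreau, Sorensen, Harlow, Marino, Leclerc, Lindqvist, Oyelaran.

Moreau, Sorensen, Harlow, Marino, Leclerc, Lindqvist, Oyelaran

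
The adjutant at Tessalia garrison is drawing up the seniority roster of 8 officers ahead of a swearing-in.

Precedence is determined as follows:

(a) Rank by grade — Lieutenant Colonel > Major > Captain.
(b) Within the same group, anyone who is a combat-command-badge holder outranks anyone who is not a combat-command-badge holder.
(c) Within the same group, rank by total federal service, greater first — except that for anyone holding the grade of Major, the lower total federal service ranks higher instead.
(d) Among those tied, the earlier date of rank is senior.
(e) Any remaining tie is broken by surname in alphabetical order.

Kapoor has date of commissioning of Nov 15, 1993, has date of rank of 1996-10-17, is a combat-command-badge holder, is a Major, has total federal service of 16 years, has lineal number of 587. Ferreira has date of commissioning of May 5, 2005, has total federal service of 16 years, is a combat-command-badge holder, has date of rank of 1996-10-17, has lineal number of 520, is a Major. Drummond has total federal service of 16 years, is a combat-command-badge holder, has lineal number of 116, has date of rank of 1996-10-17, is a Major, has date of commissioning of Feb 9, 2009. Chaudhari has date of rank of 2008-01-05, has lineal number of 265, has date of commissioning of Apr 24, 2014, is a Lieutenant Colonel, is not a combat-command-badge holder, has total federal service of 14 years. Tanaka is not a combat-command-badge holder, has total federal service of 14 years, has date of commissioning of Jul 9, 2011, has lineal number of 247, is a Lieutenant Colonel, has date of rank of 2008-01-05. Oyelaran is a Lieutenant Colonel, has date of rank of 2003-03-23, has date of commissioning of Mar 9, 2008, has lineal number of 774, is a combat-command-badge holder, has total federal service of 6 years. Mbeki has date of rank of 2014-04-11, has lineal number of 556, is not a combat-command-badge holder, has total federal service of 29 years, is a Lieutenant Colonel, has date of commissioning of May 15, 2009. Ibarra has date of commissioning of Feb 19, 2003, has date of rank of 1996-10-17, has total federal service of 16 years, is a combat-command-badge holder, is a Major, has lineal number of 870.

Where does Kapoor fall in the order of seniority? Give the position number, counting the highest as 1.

8

By grade: Oyelaran, Mbeki, Chaudhari and Tanaka (Lieutenant Colonel); then Drummond, Ferreira, Ibarra and Kapoor (Major).
Among Oyelaran, Mbeki, Chaudhari and Tanaka, a combat-command-badge holder before not a combat-command-badge holder: Oyelaran (a combat-command-badge holder) before Mbeki, Chaudhari and Tanaka (not a combat-command-badge holder).
Among Mbeki, Chaudhari and Tanaka, by total federal service (higher first): Mbeki (29 years) before Chaudhari and Tanaka (14 years).
Chaudhari and Tanaka both have date of rank 2008-01-05, so the next rule applies.
Among Chaudhari and Tanaka, alphabetically by surname: Chaudhari before Tanaka.
Drummond, Ferreira, Ibarra and Kapoor are each a combat-command-badge holder, so the next rule applies.
Drummond, Ferreira, Ibarra and Kapoor all have total federal service 16 years, so the next rule applies.
Drummond, Ferreira, Ibarra and Kapoor all have date of rank 1996-10-17, so the next rule applies.
Among Drummond, Ferreira, Ibarra and Kapoor, alphabetically by surname: Drummond before Ferreira before Ibarra before Kapoor.
Order: Oyelaran, Mbeki, Chaudhari, Tanaka, Drummond, Ferreira, Ibarra, Kapoor. So position 8.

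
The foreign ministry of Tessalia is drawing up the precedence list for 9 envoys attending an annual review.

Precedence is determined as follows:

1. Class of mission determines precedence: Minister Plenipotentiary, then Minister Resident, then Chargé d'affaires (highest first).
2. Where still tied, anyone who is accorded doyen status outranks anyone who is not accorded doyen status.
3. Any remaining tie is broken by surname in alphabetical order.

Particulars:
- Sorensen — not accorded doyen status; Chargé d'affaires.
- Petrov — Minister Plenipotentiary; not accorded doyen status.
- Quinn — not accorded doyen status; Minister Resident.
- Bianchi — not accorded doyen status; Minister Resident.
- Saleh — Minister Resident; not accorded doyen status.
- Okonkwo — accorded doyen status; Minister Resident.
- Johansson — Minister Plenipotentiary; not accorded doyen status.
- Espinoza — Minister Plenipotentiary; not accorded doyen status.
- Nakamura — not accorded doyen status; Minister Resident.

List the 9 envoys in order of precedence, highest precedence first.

By class of mission: Espinoza, Johansson and Petrov (Minister Plenipotentiary); then Okonkwo, Bianchi, Nakamura, Quinn and Saleh (Minister Resident); then Sorensen (Chargé d'affaires).
Espinoza, Johansson and Petrov are each not accorded doyen status, so the next rule applies.
Among Espinoza, Johansson and Petrov, alphabetically by surname: Espinoza before Johansson before Petrov.
Among Okonkwo, Bianchi, Nakamura, Quinn and Saleh, accorded doyen status before not accorded doyen status: Okonkwo (accorded doyen status) before Bianchi, Nakamura, Quinn and Saleh (not accorded doyen status).
Among Bianchi, Nakamura, Quinn and Saleh, alphabetically by surname: Bianchi before Nakamura before Quinn before Saleh.
Full order: Espinoza, Johansson, Petrov, Okonkwo, Bianchi, Nakamura, Quinn, Saleh, Sorensen.

Espinoza, Johansson, Petrov, Okonkwo, Bianchi, Nakamura, Quinn, Saleh, Sorensen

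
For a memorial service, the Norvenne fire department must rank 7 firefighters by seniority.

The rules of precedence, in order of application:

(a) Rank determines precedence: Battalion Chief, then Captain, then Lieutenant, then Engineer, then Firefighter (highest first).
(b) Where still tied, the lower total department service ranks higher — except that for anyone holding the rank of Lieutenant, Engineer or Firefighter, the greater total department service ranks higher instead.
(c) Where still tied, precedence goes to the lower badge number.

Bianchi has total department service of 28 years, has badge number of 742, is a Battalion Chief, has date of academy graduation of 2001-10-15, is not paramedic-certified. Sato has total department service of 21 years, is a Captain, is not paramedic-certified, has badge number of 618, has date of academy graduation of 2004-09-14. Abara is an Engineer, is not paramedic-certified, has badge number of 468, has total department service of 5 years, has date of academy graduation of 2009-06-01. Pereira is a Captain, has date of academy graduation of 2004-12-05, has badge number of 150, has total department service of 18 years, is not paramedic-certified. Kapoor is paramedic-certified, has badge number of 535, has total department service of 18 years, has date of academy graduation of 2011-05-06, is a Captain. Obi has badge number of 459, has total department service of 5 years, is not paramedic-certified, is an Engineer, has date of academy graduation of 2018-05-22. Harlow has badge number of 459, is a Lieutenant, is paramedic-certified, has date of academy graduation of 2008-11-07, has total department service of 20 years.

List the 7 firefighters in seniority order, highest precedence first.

Bianchi, Pereira, Kapoor, Sato, Harlow, Obi, Abara

By rank: Bianchi (Battalion Chief); then Pereira, Kapoor and Sato (Captain); then Harlow (Lieutenant); then Obi and Abara (Engineer).
Among Pereira, Kapoor and Sato, by total department service (lower first): Pereira and Kapoor (18 years) before Sato (21 years).
Among Pereira and Kapoor, by badge number (lower first): Pereira (150) before Kapoor (535).
Obi and Abara both have total department service 5 years, so the next rule applies.
Among Obi and Abara, by badge number (lower first): Obi (459) before Abara (468).
Full order: Bianchi, Pereira, Kapoor, Sato, Harlow, Obi, Abara.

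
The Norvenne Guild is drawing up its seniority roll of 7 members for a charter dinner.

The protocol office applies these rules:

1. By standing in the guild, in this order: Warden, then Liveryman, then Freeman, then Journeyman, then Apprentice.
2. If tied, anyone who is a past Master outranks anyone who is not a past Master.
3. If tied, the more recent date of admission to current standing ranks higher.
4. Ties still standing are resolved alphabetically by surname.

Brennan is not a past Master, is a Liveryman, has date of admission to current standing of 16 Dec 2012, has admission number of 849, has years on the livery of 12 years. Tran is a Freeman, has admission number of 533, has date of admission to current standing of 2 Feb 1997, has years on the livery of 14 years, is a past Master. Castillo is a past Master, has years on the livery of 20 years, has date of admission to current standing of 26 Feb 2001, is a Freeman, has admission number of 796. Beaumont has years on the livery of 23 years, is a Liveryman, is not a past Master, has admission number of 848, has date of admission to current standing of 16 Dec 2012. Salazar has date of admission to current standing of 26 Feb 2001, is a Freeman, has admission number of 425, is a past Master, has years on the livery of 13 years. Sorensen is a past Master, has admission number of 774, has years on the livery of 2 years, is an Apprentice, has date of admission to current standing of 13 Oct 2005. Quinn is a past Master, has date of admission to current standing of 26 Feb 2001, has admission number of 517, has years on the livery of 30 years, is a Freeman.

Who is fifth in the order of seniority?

Salazar

By standing in the guild: Beaumont and Brennan (Liveryman); then Castillo, Quinn, Salazar and Tran (Freeman); then Sorensen (Apprentice).
Beaumont and Brennan are each not a past Master, so the next rule applies.
Beaumont and Brennan both have date of admission to current standing 16 Dec 2012, so the next rule applies.
Among Beaumont and Brennan, alphabetically by surname: Beaumont before Brennan.
Castillo, Quinn, Salazar and Tran are each a past Master, so the next rule applies.
Among Castillo, Quinn, Salazar and Tran, by date of admission to current standing (later first): Castillo, Quinn and Salazar (26 Feb 2001) before Tran (2 Feb 1997).
Among Castillo, Quinn and Salazar, alphabetically by surname: Castillo before Quinn before Salazar.
Order: Beaumont, Brennan, Castillo, Quinn, Salazar, Tran, Sorensen.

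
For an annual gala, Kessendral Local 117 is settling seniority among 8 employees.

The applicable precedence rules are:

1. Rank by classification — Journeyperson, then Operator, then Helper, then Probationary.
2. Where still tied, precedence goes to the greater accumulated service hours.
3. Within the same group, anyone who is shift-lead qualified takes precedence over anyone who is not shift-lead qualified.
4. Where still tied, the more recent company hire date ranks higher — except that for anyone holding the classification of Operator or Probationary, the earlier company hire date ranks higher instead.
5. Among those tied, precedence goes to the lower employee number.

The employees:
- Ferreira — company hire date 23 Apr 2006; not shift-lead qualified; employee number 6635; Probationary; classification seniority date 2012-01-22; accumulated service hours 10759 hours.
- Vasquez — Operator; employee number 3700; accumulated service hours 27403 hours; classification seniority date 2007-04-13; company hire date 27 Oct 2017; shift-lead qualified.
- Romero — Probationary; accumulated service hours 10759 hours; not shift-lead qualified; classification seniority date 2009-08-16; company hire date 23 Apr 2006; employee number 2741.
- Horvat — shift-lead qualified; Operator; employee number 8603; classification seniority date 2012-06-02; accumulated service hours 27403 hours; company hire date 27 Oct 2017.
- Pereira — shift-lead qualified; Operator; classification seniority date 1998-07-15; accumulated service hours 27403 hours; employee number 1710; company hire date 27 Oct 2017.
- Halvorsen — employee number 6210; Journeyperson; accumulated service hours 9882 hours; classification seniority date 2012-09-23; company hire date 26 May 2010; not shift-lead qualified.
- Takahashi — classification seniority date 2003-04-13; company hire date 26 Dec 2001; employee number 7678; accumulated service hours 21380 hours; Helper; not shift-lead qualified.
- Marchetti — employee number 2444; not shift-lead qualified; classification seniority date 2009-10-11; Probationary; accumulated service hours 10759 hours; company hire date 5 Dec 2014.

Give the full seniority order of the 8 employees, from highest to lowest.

By classification: Halvorsen (Journeyperson); then Pereira, Vasquez and Horvat (Operator); then Takahashi (Helper); then Romero, Ferreira and Marchetti (Probationary).
Pereira, Vasquez and Horvat all have accumulated service hours 27403 hours, so the next rule applies.
Pereira, Vasquez and Horvat are each shift-lead qualified, so the next rule applies.
Pereira, Vasquez and Horvat all have company hire date 27 Oct 2017, so the next rule applies.
Among Pereira, Vasquez and Horvat, by employee number (lower first): Pereira (1710) before Vasquez (3700) before Horvat (8603).
Romero, Ferreira and Marchetti all have accumulated service hours 10759 hours, so the next rule applies.
Romero, Ferreira and Marchetti are each not shift-lead qualified, so the next rule applies.
Among Romero, Ferreira and Marchetti, by company hire date (earlier first) (reversed rule for this group): Romero and Ferreira (23 Apr 2006) before Marchetti (5 Dec 2014).
Among Romero and Ferreira, by employee number (lower first): Romero (2741) before Ferreira (6635).
Full order: Halvorsen, Pereira, Vasquez, Horvat, Takahashi, Romero, Ferreira, Marchetti.

Halvorsen, Pereira, Vasquez, Horvat, Takahashi, Romero, Ferreira, Marchetti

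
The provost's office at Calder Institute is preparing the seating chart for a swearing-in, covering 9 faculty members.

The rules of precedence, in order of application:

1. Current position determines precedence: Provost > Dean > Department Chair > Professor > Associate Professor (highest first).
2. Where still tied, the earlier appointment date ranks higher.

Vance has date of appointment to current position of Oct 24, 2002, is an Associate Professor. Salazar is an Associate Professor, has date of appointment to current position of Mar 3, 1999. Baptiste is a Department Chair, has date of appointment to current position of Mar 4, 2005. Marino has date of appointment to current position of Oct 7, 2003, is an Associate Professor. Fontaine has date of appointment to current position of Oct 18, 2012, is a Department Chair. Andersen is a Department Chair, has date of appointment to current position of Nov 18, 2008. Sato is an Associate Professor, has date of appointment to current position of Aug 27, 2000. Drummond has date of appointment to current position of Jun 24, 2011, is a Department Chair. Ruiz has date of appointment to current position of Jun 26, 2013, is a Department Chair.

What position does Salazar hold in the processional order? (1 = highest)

By current position: Baptiste, Andersen, Drummond, Fontaine and Ruiz (Department Chair); then Salazar, Sato, Vance and Marino (Associate Professor).
Among Baptiste, Andersen, Drummond, Fontaine and Ruiz, by date of appointment to current position (earlier first): Baptiste (Mar 4, 2005) before Andersen (Nov 18, 2008) before Drummond (Jun 24, 2011) before Fontaine (Oct 18, 2012) before Ruiz (Jun 26, 2013).
Among Salazar, Sato, Vance and Marino, by date of appointment to current position (earlier first): Salazar (Mar 3, 1999) before Sato (Aug 27, 2000) before Vance (Oct 24, 2002) before Marino (Oct 7, 2003).
Order: Baptiste, Andersen, Drummond, Fontaine, Ruiz, Salazar, Sato, Vance, Marino. So position 6.

6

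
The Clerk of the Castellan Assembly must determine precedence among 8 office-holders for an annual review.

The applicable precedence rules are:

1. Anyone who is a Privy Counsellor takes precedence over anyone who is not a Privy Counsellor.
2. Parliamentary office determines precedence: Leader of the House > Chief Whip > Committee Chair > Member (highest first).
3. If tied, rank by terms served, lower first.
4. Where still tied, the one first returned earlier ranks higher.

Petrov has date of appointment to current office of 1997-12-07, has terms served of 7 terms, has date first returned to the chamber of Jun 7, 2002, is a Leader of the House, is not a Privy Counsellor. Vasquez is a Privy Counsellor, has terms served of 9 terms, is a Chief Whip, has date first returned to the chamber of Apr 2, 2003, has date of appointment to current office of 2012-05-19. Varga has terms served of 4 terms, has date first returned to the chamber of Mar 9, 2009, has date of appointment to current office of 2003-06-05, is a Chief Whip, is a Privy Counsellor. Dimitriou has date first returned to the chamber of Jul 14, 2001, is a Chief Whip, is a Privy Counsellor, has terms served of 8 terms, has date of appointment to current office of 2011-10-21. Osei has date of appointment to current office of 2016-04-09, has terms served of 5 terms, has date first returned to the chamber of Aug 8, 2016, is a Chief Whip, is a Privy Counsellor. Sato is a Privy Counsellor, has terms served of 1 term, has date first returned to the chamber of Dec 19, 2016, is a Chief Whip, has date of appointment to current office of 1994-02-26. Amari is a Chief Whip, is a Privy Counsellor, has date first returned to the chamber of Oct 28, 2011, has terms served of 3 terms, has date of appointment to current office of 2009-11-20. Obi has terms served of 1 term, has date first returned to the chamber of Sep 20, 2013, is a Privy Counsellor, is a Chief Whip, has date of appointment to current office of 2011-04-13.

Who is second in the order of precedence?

By the first rule: Obi, Sato, Amari, Varga, Osei, Dimitriou and Vasquez (each a Privy Counsellor); then Petrov (not a Privy Counsellor).
Obi, Sato, Amari, Varga, Osei, Dimitriou and Vasquez are each Chief Whip, so the next rule applies.
Among Obi, Sato, Amari, Varga, Osei, Dimitriou and Vasquez, by terms served (lower first): Obi and Sato (1 term) before Amari (3 terms) before Varga (4 terms) before Osei (5 terms) before Dimitriou (8 terms) before Vasquez (9 terms).
Among Obi and Sato, by date first returned to the chamber (earlier first): Obi (Sep 20, 2013) before Sato (Dec 19, 2016).
Order: Obi, Sato, Amari, Varga, Osei, Dimitriou, Vasquez, Petrov.

Sato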